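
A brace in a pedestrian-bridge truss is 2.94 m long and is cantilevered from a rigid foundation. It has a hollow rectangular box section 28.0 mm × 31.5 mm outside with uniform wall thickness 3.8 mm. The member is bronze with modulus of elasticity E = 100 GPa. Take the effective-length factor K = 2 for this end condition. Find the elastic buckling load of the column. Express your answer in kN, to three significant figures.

Inner dimensions: h_i = 31.5 − 2×3.8 = 23.90 mm, b_i = 28.0 − 2×3.8 = 20.40 mm
Weak-axis I_min = (h_o·b_o³ − h_i·b_i³)/12 with b_o = 28.0, b_i = 20.40 mm (shorter outer/inner sides).
I_min = (31.5×28.0³ − 23.90×20.40³)/12 = 4.072×10^4 mm⁴
I = 4.072×10^4 mm⁴ = 4.072×10^-8 m⁴
Effective length L_e = K·L = 2 × 2.94 = 5.880 m
P_cr = π²EI / L_e² = π² × 100×10⁹ × 4.072×10^-8 / 5.880² = 1.162×10^3 N

P_cr ≈ 1.16 kN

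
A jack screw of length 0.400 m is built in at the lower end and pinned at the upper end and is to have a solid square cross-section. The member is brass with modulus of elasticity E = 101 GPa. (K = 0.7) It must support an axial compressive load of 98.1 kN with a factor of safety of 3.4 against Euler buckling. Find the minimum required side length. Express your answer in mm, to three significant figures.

Required P_cr = n·P = 3.4 × 98.1 = 333.5 kN
L_e = K·L = 0.7 × 0.400 = 0.2800 m
Required I = P_cr·L_e²/(π²E) = 3.335×10^5 × 0.2800² / (π² × 1.01×10^11) = 2.623×10^-8 m⁴
I_req = 2.623×10^4 mm⁴
Solid square: I = a⁴/12  ⇒  a = (12I)^(1/4) = (12×2.623×10^4)^(1/4) = 23.7 mm

a ≈ 23.7 mm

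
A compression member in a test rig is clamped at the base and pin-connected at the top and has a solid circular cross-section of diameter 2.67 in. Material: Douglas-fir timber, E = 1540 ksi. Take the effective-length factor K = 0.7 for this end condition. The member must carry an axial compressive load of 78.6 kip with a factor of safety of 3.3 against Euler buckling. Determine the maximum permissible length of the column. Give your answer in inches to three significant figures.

I = πd⁴/64 = π×2.67⁴/64 = 2.495 in⁴
Required critical load P_cr = n·P = 3.3 × 78.6 = 259.4 kip = 2.594×10^5 lb
From P_cr = π²EI/(K·L)²:  L = (1/K)·√(π²EI/P_cr) = (1/0.7)·√(π²×1.54×10^6×2.495/2.594×10^5)
L = 17.3 in

L_max ≈ 17.3 in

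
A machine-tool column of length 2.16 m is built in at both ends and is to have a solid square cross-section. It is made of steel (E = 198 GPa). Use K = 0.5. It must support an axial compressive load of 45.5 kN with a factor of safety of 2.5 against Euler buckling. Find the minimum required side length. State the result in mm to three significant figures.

Required P_cr = n·P = 2.5 × 45.5 = 113.8 kN
L_e = K·L = 0.5 × 2.16 = 1.080 m
Required I = P_cr·L_e²/(π²E) = 1.137×10^5 × 1.080² / (π² × 1.98×10^11) = 6.789×10^-8 m⁴
I_req = 6.789×10^4 mm⁴
Solid square: I = a⁴/12  ⇒  a = (12I)^(1/4) = (12×6.789×10^4)^(1/4) = 30.0 mm

a ≈ 30.0 mm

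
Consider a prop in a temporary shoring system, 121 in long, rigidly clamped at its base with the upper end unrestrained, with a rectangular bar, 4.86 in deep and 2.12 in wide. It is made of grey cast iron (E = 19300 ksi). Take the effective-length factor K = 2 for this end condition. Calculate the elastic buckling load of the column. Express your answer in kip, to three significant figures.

Buckling occurs about the weak axis: I_min = h·b³/12 with b = 2.12 in (the shorter side).
I_min = 4.86×2.12³/12 = 3.859 in⁴
Effective length L_e = K·L = 2 × 121 = 242.0 in
P_cr = π²EI / L_e² = π² × 19300×10³ × 3.859 / 242.0² = 1.255×10^4 lb

P_cr ≈ 12.6 kip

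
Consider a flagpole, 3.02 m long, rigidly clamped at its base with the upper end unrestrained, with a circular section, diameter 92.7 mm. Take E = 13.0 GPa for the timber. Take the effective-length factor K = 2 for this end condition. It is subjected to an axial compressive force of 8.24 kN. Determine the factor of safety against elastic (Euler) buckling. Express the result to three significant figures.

n ≈ 1.55

I = πd⁴/64 = π×92.7⁴/64 = 3.625×10^6 mm⁴
I = 3.625×10^6 mm⁴ = 3.625×10^-6 m⁴
Effective length L_e = K·L = 2 × 3.02 = 6.040 m
P_cr = π²EI / L_e² = π² × 13.0×10⁹ × 3.625×10^-6 / 6.040² = 1.275×10^4 N
Factor of safety n = P_cr / P = 12.748 / 8.24 = 1.55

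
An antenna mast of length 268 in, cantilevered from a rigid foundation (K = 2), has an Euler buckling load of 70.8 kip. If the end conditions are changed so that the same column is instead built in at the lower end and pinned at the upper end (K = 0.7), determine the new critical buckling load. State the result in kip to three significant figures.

P_cr ≈ 578 kip

P_cr ∝ 1/K², so P_cr,new = P_cr,old × (K_old/K_new)² = 70.8 × (2/0.7)²
= 70.8 × 8.163 = 578 kip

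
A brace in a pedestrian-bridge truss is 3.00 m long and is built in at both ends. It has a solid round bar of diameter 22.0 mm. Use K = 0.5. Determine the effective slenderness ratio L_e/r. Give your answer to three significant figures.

I = πd⁴/64 = π×22.0⁴/64 = 1.150×10^4 mm⁴
A = 380.1 mm²;  r_min = √(I/A) = √(1.150×10^4/380.1) = 5.500 mm
L_e = K·L = 0.5 × 3.00 m = 1.500 m = 1500.0 mm
λ = L_e / r_min = 1500.0 / 5.500 = 273

λ ≈ 273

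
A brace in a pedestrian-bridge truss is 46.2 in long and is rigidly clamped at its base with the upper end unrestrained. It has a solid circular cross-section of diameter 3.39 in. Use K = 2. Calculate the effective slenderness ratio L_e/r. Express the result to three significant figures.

λ ≈ 109

For a solid circle r = d/4 = 3.39/4 = 0.8475 in
L_e = K·L = 2 × 46.2 = 92.40 in
λ = L_e / r_min = 92.400 / 0.8475 = 109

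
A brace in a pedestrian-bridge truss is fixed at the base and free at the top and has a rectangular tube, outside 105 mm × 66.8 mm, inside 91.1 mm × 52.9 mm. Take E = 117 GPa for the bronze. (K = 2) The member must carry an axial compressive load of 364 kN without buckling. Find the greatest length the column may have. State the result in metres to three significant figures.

Weak-axis I_min = (h_o·b_o³ − h_i·b_i³)/12 with b_o = 66.8, b_i = 52.90 mm (shorter outer/inner sides).
I_min = (105×66.8³ − 91.10×52.90³)/12 = 1.484×10^6 mm⁴
I = 1.484×10^-6 m⁴
At the buckling limit P_cr = P = 3.640×10^5 N
From P_cr = π²EI/(K·L)²:  L = (1/K)·√(π²EI/P_cr) = (1/2)·√(π²×1.17×10^11×1.484×10^-6/3.640×10^5)
L = 1.08 m

L_max ≈ 1.08 m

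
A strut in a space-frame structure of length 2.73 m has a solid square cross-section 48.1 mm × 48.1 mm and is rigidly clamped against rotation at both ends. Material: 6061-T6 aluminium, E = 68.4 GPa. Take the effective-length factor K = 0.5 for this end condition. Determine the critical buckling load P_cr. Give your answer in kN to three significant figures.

I = a⁴/12 = 48.1⁴/12 = 4.461×10^5 mm⁴
I = 4.461×10^5 mm⁴ = 4.461×10^-7 m⁴
Effective length L_e = K·L = 0.5 × 2.73 = 1.365 m
P_cr = π²EI / L_e² = π² × 68.4×10⁹ × 4.461×10^-7 / 1.365² = 1.616×10^5 N

P_cr ≈ 162 kN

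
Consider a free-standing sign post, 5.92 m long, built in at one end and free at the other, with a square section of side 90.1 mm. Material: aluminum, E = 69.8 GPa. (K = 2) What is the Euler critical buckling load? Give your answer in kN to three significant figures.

P_cr ≈ 27.0 kN

I = a⁴/12 = 90.1⁴/12 = 5.492×10^6 mm⁴
I = 5.492×10^6 mm⁴ = 5.492×10^-6 m⁴
Effective length L_e = K·L = 2 × 5.92 = 11.84 m
P_cr = π²EI / L_e² = π² × 69.8×10⁹ × 5.492×10^-6 / 11.84² = 2.699×10^4 N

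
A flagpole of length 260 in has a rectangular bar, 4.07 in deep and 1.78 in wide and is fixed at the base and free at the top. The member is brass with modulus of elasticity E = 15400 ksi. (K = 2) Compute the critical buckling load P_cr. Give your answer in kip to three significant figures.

Buckling occurs about the weak axis: I_min = h·b³/12 with b = 1.78 in (the shorter side).
I_min = 4.07×1.78³/12 = 1.913 in⁴
Effective length L_e = K·L = 2 × 260 = 520.0 in
P_cr = π²EI / L_e² = π² × 15400×10³ × 1.913 / 520.0² = 1.075×10^3 lb

P_cr ≈ 1.08 kip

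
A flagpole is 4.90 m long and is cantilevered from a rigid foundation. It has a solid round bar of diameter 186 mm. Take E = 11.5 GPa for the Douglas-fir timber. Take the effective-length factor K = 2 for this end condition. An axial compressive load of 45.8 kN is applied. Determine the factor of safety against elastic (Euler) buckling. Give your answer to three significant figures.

n ≈ 1.52

I = πd⁴/64 = π×186⁴/64 = 5.875×10^7 mm⁴
I = 5.875×10^7 mm⁴ = 5.875×10^-5 m⁴
Effective length L_e = K·L = 2 × 4.90 = 9.800 m
P_cr = π²EI / L_e² = π² × 11.5×10⁹ × 5.875×10^-5 / 9.800² = 6.943×10^4 N
Factor of safety n = P_cr / P = 69.433 / 45.8 = 1.52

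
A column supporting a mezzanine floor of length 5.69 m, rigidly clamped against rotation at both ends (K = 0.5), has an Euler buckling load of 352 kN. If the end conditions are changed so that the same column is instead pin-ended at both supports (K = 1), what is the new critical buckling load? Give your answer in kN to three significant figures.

P_cr ∝ 1/K², so P_cr,new = P_cr,old × (K_old/K_new)² = 352 × (0.5/1)²
= 352 × 0.2500 = 88.0 kN

P_cr ≈ 88.0 kN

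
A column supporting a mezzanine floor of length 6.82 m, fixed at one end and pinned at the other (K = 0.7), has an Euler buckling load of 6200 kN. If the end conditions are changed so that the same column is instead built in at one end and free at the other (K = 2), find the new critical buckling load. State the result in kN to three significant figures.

P_cr ≈ 759 kN

P_cr ∝ 1/K², so P_cr,new = P_cr,old × (K_old/K_new)² = 6200 × (0.7/2)²
= 6200 × 0.1225 = 759 kN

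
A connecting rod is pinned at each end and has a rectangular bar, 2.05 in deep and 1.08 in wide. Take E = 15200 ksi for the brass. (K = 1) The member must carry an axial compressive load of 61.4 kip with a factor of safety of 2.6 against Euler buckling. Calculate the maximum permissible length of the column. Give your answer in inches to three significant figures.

Buckling occurs about the weak axis: I_min = h·b³/12 with b = 1.08 in (the shorter side).
I_min = 2.05×1.08³/12 = 0.2152 in⁴
Required critical load P_cr = n·P = 2.6 × 61.4 = 159.6 kip = 1.596×10^5 lb
From P_cr = π²EI/(K·L)²:  L = (1/K)·√(π²EI/P_cr) = (1/1)·√(π²×1.52×10^7×0.2152/1.596×10^5)
L = 14.2 in

L_max ≈ 14.2 in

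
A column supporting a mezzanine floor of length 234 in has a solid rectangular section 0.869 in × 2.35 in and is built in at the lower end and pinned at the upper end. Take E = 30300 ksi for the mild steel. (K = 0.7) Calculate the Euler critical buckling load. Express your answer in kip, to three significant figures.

Buckling occurs about the weak axis: I_min = h·b³/12 with b = 0.869 in (the shorter side).
I_min = 2.35×0.869³/12 = 0.1285 in⁴
Effective length L_e = K·L = 0.7 × 234 = 163.8 in
P_cr = π²EI / L_e² = π² × 30300×10³ × 0.1285 / 163.8² = 1.432×10^3 lb

P_cr ≈ 1.43 kip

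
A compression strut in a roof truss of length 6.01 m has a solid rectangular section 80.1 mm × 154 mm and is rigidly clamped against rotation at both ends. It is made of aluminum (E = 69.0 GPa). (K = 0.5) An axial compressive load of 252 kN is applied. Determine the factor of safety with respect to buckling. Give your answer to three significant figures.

Buckling occurs about the weak axis: I_min = h·b³/12 with b = 80.1 mm (the shorter side).
I_min = 154×80.1³/12 = 6.595×10^6 mm⁴
I = 6.595×10^6 mm⁴ = 6.595×10^-6 m⁴
Effective length L_e = K·L = 0.5 × 6.01 = 3.005 m
P_cr = π²EI / L_e² = π² × 69.0×10⁹ × 6.595×10^-6 / 3.005² = 4.974×10^5 N
Factor of safety n = P_cr / P = 497.39 / 252 = 1.97

n ≈ 1.97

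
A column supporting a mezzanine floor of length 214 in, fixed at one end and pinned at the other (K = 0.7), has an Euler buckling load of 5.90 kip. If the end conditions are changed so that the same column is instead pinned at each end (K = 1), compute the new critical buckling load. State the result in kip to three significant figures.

P_cr ≈ 2.89 kip

P_cr ∝ 1/K², so P_cr,new = P_cr,old × (K_old/K_new)² = 5.90 × (0.7/1)²
= 5.90 × 0.4900 = 2.89 kip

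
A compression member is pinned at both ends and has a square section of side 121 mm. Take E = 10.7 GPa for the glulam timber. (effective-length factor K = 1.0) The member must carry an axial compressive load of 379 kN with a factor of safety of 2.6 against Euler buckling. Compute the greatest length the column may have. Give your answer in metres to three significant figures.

I = a⁴/12 = 121⁴/12 = 1.786×10^7 mm⁴
I = 1.786×10^-5 m⁴
Required critical load P_cr = n·P = 2.6 × 379 = 985.4 kN = 9.854×10^5 N
From P_cr = π²EI/(K·L)²:  L = (1/K)·√(π²EI/P_cr) = (1/1)·√(π²×1.07×10^10×1.786×10^-5/9.854×10^5)
L = 1.38 m

L_max ≈ 1.38 m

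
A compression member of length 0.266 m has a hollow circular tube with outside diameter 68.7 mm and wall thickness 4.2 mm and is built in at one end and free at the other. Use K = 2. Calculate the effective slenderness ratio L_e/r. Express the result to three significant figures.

λ ≈ 23.3

Inner diameter d_i = 68.7 − 2×4.2 = 60.30 mm
I = π(d_o⁴ − d_i⁴)/64 = π(68.7⁴ − 60.30⁴)/64 = 4.445×10^5 mm⁴
A = 851.1 mm²;  r_min = √(I/A) = √(4.445×10^5/851.1) = 22.85 mm
L_e = K·L = 2 × 0.266 m = 0.5320 m = 532.00 mm
λ = L_e / r_min = 532.00 / 22.85 = 23.3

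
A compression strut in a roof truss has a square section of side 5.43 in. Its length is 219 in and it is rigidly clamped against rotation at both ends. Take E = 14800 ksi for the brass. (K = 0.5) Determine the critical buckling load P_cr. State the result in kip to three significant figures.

P_cr ≈ 883 kip

I = a⁴/12 = 5.43⁴/12 = 72.45 in⁴
Effective length L_e = K·L = 0.5 × 219 = 109.5 in
P_cr = π²EI / L_e² = π² × 14800×10³ × 72.45 / 109.5² = 8.826×10^5 lb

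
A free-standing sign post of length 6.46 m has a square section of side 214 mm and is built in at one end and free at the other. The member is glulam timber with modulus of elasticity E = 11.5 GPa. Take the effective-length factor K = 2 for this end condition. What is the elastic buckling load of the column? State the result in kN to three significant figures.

P_cr ≈ 119 kN

I = a⁴/12 = 214⁴/12 = 1.748×10^8 mm⁴
I = 1.748×10^8 mm⁴ = 1.748×10^-4 m⁴
Effective length L_e = K·L = 2 × 6.46 = 12.92 m
P_cr = π²EI / L_e² = π² × 11.5×10⁹ × 1.748×10^-4 / 12.92² = 1.188×10^5 N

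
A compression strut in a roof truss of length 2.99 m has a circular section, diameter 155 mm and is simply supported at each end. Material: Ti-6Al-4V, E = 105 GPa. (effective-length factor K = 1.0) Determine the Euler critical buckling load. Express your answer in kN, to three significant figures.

P_cr ≈ 3280 kN

I = πd⁴/64 = π×155⁴/64 = 2.833×10^7 mm⁴
I = 2.833×10^7 mm⁴ = 2.833×10^-5 m⁴
Effective length L_e = K·L = 1 × 2.99 = 2.990 m
P_cr = π²EI / L_e² = π² × 105×10⁹ × 2.833×10^-5 / 2.990² = 3.284×10^6 N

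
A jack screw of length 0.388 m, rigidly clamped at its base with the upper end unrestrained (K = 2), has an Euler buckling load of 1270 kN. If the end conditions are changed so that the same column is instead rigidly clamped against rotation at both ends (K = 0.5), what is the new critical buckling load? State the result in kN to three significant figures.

P_cr ∝ 1/K², so P_cr,new = P_cr,old × (K_old/K_new)² = 1270 × (2/0.5)²
= 1270 × 16.00 = 20300 kN

P_cr ≈ 20300 kN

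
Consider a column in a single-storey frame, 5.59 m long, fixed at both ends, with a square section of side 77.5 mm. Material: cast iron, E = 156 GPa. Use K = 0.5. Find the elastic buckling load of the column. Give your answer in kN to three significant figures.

P_cr ≈ 592 kN

I = a⁴/12 = 77.5⁴/12 = 3.006×10^6 mm⁴
I = 3.006×10^6 mm⁴ = 3.006×10^-6 m⁴
Effective length L_e = K·L = 0.5 × 5.59 = 2.795 m
P_cr = π²EI / L_e² = π² × 156×10⁹ × 3.006×10^-6 / 2.795² = 5.925×10^5 N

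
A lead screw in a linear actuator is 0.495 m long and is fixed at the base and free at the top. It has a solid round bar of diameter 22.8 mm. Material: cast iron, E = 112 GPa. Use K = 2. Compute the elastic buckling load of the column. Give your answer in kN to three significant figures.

P_cr ≈ 15.0 kN

I = πd⁴/64 = π×22.8⁴/64 = 1.327×10^4 mm⁴
I = 1.327×10^4 mm⁴ = 1.327×10^-8 m⁴
Effective length L_e = K·L = 2 × 0.495 = 0.9900 m
P_cr = π²EI / L_e² = π² × 112×10⁹ × 1.327×10^-8 / 0.9900² = 1.496×10^4 N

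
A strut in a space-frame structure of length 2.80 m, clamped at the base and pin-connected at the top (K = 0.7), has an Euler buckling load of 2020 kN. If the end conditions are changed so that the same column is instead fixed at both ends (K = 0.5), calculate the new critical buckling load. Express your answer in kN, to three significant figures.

P_cr ≈ 3960 kN

P_cr ∝ 1/K², so P_cr,new = P_cr,old × (K_old/K_new)² = 2020 × (0.7/0.5)²
= 2020 × 1.960 = 3960 kN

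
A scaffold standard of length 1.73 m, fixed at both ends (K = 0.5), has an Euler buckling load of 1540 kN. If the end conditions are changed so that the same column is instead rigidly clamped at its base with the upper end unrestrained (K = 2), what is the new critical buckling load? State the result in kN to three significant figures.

P_cr ∝ 1/K², so P_cr,new = P_cr,old × (K_old/K_new)² = 1540 × (0.5/2)²
= 1540 × 0.06250 = 96.2 kN

P_cr ≈ 96.2 kN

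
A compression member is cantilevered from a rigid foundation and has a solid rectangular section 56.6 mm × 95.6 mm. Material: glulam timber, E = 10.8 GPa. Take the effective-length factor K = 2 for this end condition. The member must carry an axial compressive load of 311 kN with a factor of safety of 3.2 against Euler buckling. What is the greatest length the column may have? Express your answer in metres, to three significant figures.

Buckling occurs about the weak axis: I_min = h·b³/12 with b = 56.6 mm (the shorter side).
I_min = 95.6×56.6³/12 = 1.445×10^6 mm⁴
I = 1.445×10^-6 m⁴
Required critical load P_cr = n·P = 3.2 × 311 = 995.2 kN = 9.952×10^5 N
From P_cr = π²EI/(K·L)²:  L = (1/K)·√(π²EI/P_cr) = (1/2)·√(π²×1.08×10^10×1.445×10^-6/9.952×10^5)
L = 0.197 m

L_max ≈ 0.197 m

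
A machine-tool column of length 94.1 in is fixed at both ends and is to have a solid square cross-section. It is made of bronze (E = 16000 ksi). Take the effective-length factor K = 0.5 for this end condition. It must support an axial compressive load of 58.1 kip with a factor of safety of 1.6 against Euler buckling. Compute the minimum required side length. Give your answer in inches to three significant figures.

a ≈ 1.99 in

Required P_cr = n·P = 1.6 × 58.1 = 92.96 kip
L_e = K·L = 0.5 × 94.1 = 47.05 in
Required I = P_cr·L_e²/(π²E) = 9.296×10^4 × 47.05² / (π² × 1.60×10^7) = 1.303 in⁴
Solid square: I = a⁴/12  ⇒  a = (12I)^(1/4) = (12×1.303)^(1/4) = 1.99 in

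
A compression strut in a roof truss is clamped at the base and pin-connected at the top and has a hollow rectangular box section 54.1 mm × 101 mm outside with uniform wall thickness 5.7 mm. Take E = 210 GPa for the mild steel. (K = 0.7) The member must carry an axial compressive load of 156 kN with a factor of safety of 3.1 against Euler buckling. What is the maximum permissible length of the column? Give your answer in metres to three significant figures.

Inner dimensions: h_i = 101 − 2×5.7 = 89.60 mm, b_i = 54.1 − 2×5.7 = 42.70 mm
Weak-axis I_min = (h_o·b_o³ − h_i·b_i³)/12 with b_o = 54.1, b_i = 42.70 mm (shorter outer/inner sides).
I_min = (101×54.1³ − 89.60×42.70³)/12 = 7.514×10^5 mm⁴
I = 7.514×10^-7 m⁴
Required critical load P_cr = n·P = 3.1 × 156 = 483.6 kN = 4.836×10^5 N
From P_cr = π²EI/(K·L)²:  L = (1/K)·√(π²EI/P_cr) = (1/0.7)·√(π²×2.10×10^11×7.514×10^-7/4.836×10^5)
L = 2.56 m

L_max ≈ 2.56 m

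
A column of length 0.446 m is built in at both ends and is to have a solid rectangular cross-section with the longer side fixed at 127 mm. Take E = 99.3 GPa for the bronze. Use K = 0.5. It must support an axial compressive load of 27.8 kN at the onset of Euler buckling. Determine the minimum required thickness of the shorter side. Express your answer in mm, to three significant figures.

L_e = K·L = 0.5 × 0.446 = 0.2230 m
Required I = P_cr·L_e²/(π²E) = 2.780×10^4 × 0.2230² / (π² × 9.93×10^10) = 1.411×10^-9 m⁴
I_req = 1.411×10^3 mm⁴
Rectangle, weak axis: I_min = h·b³/12 with h = 127 mm fixed  ⇒  b = (12I/h)^(1/3) = 5.11 mm

b ≈ 5.11 mm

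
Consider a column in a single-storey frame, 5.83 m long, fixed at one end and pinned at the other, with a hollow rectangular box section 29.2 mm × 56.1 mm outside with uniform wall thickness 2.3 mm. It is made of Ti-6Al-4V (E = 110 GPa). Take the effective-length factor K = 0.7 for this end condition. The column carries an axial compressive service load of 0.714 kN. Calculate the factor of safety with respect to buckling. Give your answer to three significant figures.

n ≈ 4.79

Inner dimensions: h_i = 56.1 − 2×2.3 = 51.50 mm, b_i = 29.2 − 2×2.3 = 24.60 mm
Weak-axis I_min = (h_o·b_o³ − h_i·b_i³)/12 with b_o = 29.2, b_i = 24.60 mm (shorter outer/inner sides).
I_min = (56.1×29.2³ − 51.50×24.60³)/12 = 5.250×10^4 mm⁴
I = 5.250×10^4 mm⁴ = 5.250×10^-8 m⁴
Effective length L_e = K·L = 0.7 × 5.83 = 4.081 m
P_cr = π²EI / L_e² = π² × 110×10⁹ × 5.250×10^-8 / 4.081² = 3.423×10^3 N
Factor of safety n = P_cr / P = 3.4226 / 0.714 = 4.79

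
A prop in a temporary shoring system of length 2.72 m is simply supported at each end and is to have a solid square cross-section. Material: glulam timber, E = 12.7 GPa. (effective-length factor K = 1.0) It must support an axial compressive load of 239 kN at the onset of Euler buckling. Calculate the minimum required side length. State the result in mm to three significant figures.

L_e = K·L = 1 × 2.72 = 2.720 m
Required I = P_cr·L_e²/(π²E) = 2.390×10^5 × 2.720² / (π² × 1.27×10^10) = 1.411×10^-5 m⁴
I_req = 1.411×10^7 mm⁴
Solid square: I = a⁴/12  ⇒  a = (12I)^(1/4) = (12×1.411×10^7)^(1/4) = 114 mm

a ≈ 114 mm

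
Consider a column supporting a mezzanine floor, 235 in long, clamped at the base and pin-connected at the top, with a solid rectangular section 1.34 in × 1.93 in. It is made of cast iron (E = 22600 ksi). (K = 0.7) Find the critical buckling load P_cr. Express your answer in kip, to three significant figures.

P_cr ≈ 3.19 kip

Buckling occurs about the weak axis: I_min = h·b³/12 with b = 1.34 in (the shorter side).
I_min = 1.93×1.34³/12 = 0.3870 in⁴
Effective length L_e = K·L = 0.7 × 235 = 164.5 in
P_cr = π²EI / L_e² = π² × 22600×10³ × 0.3870 / 164.5² = 3.190×10^3 lb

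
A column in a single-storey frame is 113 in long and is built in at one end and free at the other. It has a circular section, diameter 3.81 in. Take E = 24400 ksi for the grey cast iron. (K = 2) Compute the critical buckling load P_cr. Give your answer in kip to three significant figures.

I = πd⁴/64 = π×3.81⁴/64 = 10.34 in⁴
Effective length L_e = K·L = 2 × 113 = 226.0 in
P_cr = π²EI / L_e² = π² × 24400×10³ × 10.34 / 226.0² = 4.877×10^4 lb

P_cr ≈ 48.8 kip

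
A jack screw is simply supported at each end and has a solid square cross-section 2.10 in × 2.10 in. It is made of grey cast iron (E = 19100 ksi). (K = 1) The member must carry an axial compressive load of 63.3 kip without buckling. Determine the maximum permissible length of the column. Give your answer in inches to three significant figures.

I = a⁴/12 = 2.10⁴/12 = 1.621 in⁴
At the buckling limit P_cr = P = 6.330×10^4 lb
From P_cr = π²EI/(K·L)²:  L = (1/K)·√(π²EI/P_cr) = (1/1)·√(π²×1.91×10^7×1.621/6.330×10^4)
L = 69.5 in

L_max ≈ 69.5 in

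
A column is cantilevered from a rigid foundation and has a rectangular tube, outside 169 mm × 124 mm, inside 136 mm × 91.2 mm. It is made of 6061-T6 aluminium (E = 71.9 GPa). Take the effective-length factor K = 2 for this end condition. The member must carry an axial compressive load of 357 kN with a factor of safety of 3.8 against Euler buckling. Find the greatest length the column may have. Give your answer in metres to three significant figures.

Weak-axis I_min = (h_o·b_o³ − h_i·b_i³)/12 with b_o = 124, b_i = 91.20 mm (shorter outer/inner sides).
I_min = (169×124³ − 136.0×91.20³)/12 = 1.825×10^7 mm⁴
I = 1.825×10^-5 m⁴
Required critical load P_cr = n·P = 3.8 × 357 = 1357 kN = 1.357×10^6 N
From P_cr = π²EI/(K·L)²:  L = (1/K)·√(π²EI/P_cr) = (1/2)·√(π²×7.19×10^10×1.825×10^-5/1.357×10^6)
L = 1.55 m

L_max ≈ 1.55 m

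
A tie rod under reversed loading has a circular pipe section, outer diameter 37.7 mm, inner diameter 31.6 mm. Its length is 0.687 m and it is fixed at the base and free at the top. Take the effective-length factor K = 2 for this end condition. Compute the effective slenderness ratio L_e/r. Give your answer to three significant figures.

d_o = 37.7 mm, d_i = 31.6 mm
I = π(d_o⁴ − d_i⁴)/64 = π(37.7⁴ − 31.60⁴)/64 = 5.021×10^4 mm⁴
A = 332.0 mm²;  r_min = √(I/A) = √(5.021×10^4/332.0) = 12.30 mm
L_e = K·L = 2 × 0.687 m = 1.374 m = 1374.0 mm
λ = L_e / r_min = 1374.0 / 12.30 = 112

λ ≈ 112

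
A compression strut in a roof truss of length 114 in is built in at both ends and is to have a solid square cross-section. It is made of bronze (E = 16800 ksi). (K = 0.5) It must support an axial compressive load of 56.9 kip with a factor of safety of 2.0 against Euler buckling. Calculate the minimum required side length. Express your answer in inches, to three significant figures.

Required P_cr = n·P = 2.0 × 56.9 = 113.8 kip
L_e = K·L = 0.5 × 114 = 57.00 in
Required I = P_cr·L_e²/(π²E) = 1.138×10^5 × 57.00² / (π² × 1.68×10^7) = 2.230 in⁴
Solid square: I = a⁴/12  ⇒  a = (12I)^(1/4) = (12×2.230)^(1/4) = 2.27 in

a ≈ 2.27 in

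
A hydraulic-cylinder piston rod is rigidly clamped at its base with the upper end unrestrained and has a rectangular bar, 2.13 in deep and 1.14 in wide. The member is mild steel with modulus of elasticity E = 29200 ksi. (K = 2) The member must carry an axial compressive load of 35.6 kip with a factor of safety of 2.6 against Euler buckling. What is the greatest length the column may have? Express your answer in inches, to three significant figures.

L_max ≈ 14.3 in

Buckling occurs about the weak axis: I_min = h·b³/12 with b = 1.14 in (the shorter side).
I_min = 2.13×1.14³/12 = 0.2630 in⁴
Required critical load P_cr = n·P = 2.6 × 35.6 = 92.56 kip = 9.256×10^4 lb
From P_cr = π²EI/(K·L)²:  L = (1/K)·√(π²EI/P_cr) = (1/2)·√(π²×2.92×10^7×0.2630/9.256×10^4)
L = 14.3 in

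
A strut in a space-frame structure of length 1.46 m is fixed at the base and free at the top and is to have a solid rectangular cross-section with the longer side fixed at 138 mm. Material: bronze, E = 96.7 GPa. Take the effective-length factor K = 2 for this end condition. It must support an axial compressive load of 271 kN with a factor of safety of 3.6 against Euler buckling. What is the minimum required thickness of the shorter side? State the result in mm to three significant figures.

b ≈ 91.2 mm

Required P_cr = n·P = 3.6 × 271 = 975.6 kN
L_e = K·L = 2 × 1.46 = 2.920 m
Required I = P_cr·L_e²/(π²E) = 9.756×10^5 × 2.920² / (π² × 9.67×10^10) = 8.716×10^-6 m⁴
I_req = 8.716×10^6 mm⁴
Rectangle, weak axis: I_min = h·b³/12 with h = 138 mm fixed  ⇒  b = (12I/h)^(1/3) = 91.2 mm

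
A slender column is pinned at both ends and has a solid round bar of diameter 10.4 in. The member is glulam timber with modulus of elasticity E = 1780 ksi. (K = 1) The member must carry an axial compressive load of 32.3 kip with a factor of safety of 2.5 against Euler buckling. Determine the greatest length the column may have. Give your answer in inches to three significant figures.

I = πd⁴/64 = π×10.4⁴/64 = 574.3 in⁴
Required critical load P_cr = n·P = 2.5 × 32.3 = 80.75 kip = 8.075×10^4 lb
From P_cr = π²EI/(K·L)²:  L = (1/K)·√(π²EI/P_cr) = (1/1)·√(π²×1.78×10^6×574.3/8.075×10^4)
L = 353 in

L_max ≈ 353 in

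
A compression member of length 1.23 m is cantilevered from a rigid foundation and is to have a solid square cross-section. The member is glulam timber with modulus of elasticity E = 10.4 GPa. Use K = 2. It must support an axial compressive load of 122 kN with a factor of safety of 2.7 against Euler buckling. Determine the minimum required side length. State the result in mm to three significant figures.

a ≈ 124 mm

Required P_cr = n·P = 2.7 × 122 = 329.4 kN
L_e = K·L = 2 × 1.23 = 2.460 m
Required I = P_cr·L_e²/(π²E) = 3.294×10^5 × 2.460² / (π² × 1.04×10^10) = 1.942×10^-5 m⁴
I_req = 1.942×10^7 mm⁴
Solid square: I = a⁴/12  ⇒  a = (12I)^(1/4) = (12×1.942×10^7)^(1/4) = 124 mm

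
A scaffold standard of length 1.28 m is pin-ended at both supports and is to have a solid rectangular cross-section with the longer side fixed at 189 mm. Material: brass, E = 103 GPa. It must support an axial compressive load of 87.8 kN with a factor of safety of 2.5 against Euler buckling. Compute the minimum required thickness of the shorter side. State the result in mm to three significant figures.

b ≈ 28.2 mm

Required P_cr = n·P = 2.5 × 87.8 = 219.5 kN
L_e = K·L = 1 × 1.28 = 1.280 m
Required I = P_cr·L_e²/(π²E) = 2.195×10^5 × 1.280² / (π² × 1.03×10^11) = 3.538×10^-7 m⁴
I_req = 3.538×10^5 mm⁴
Rectangle, weak axis: I_min = h·b³/12 with h = 189 mm fixed  ⇒  b = (12I/h)^(1/3) = 28.2 mm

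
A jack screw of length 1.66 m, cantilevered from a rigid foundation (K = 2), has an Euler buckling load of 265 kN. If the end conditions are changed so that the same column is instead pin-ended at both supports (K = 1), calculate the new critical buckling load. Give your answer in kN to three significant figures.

P_cr ≈ 1060 kN

P_cr ∝ 1/K², so P_cr,new = P_cr,old × (K_old/K_new)² = 265 × (2/1)²
= 265 × 4.000 = 1060 kN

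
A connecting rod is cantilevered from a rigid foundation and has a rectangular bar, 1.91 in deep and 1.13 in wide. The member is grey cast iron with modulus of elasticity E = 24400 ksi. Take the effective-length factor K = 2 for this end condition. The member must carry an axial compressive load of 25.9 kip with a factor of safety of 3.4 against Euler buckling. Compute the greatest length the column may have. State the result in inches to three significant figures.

Buckling occurs about the weak axis: I_min = h·b³/12 with b = 1.13 in (the shorter side).
I_min = 1.91×1.13³/12 = 0.2297 in⁴
Required critical load P_cr = n·P = 3.4 × 25.9 = 88.06 kip = 8.806×10^4 lb
From P_cr = π²EI/(K·L)²:  L = (1/K)·√(π²EI/P_cr) = (1/2)·√(π²×2.44×10^7×0.2297/8.806×10^4)
L = 12.5 in

L_max ≈ 12.5 in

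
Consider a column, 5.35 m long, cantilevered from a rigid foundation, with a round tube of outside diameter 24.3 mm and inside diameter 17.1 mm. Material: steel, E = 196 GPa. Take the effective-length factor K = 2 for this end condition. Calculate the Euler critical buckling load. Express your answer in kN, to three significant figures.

P_cr ≈ 0.218 kN

d_o = 24.3 mm, d_i = 17.1 mm
I = π(d_o⁴ − d_i⁴)/64 = π(24.3⁴ − 17.10⁴)/64 = 1.292×10^4 mm⁴
I = 1.292×10^4 mm⁴ = 1.292×10^-8 m⁴
Effective length L_e = K·L = 2 × 5.35 = 10.70 m
P_cr = π²EI / L_e² = π² × 196×10⁹ × 1.292×10^-8 / 10.70² = 218.3 N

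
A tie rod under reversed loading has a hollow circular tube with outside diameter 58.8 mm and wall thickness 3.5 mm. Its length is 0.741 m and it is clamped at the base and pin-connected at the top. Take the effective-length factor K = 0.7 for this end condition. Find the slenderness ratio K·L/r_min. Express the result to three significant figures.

λ ≈ 26.5

Inner diameter d_i = 58.8 − 2×3.5 = 51.80 mm
I = π(d_o⁴ − d_i⁴)/64 = π(58.8⁴ − 51.80⁴)/64 = 2.334×10^5 mm⁴
A = 608.1 mm²;  r_min = √(I/A) = √(2.334×10^5/608.1) = 19.59 mm
L_e = K·L = 0.7 × 0.741 m = 0.5187 m = 518.70 mm
λ = L_e / r_min = 518.70 / 19.59 = 26.5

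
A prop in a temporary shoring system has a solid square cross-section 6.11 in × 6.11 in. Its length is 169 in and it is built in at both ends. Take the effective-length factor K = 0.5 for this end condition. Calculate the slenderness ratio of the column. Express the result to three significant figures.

I = a⁴/12 = 6.11⁴/12 = 116.1 in⁴
A = 37.33 in²;  r_min = √(I/A) = √(116.1/37.33) = 1.764 in
L_e = K·L = 0.5 × 169 = 84.50 in
λ = L_e / r_min = 84.500 / 1.764 = 47.9

λ ≈ 47.9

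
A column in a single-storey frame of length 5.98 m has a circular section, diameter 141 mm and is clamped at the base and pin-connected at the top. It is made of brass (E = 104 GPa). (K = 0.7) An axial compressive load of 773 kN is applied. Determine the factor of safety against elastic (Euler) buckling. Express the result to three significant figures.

I = πd⁴/64 = π×141⁴/64 = 1.940×10^7 mm⁴
I = 1.940×10^7 mm⁴ = 1.940×10^-5 m⁴
Effective length L_e = K·L = 0.7 × 5.98 = 4.186 m
P_cr = π²EI / L_e² = π² × 104×10⁹ × 1.940×10^-5 / 4.186² = 1.137×10^6 N
Factor of safety n = P_cr / P = 1136.5 / 773 = 1.47

n ≈ 1.47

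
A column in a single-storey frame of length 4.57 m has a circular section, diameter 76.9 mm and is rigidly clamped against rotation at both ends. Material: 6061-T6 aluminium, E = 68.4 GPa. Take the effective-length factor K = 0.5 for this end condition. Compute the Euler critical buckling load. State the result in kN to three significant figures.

I = πd⁴/64 = π×76.9⁴/64 = 1.717×10^6 mm⁴
I = 1.717×10^6 mm⁴ = 1.717×10^-6 m⁴
Effective length L_e = K·L = 0.5 × 4.57 = 2.285 m
P_cr = π²EI / L_e² = π² × 68.4×10⁹ × 1.717×10^-6 / 2.285² = 2.220×10^5 N

P_cr ≈ 222 kN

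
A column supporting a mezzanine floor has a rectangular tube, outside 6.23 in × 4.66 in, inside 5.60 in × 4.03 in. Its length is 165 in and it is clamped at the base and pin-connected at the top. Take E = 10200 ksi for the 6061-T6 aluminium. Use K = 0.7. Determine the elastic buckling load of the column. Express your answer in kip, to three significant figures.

Weak-axis I_min = (h_o·b_o³ − h_i·b_i³)/12 with b_o = 4.66, b_i = 4.030 in (shorter outer/inner sides).
I_min = (6.23×4.66³ − 5.600×4.030³)/12 = 21.99 in⁴
Effective length L_e = K·L = 0.7 × 165 = 115.5 in
P_cr = π²EI / L_e² = π² × 10200×10³ × 21.99 / 115.5² = 1.660×10^5 lb

P_cr ≈ 166 kip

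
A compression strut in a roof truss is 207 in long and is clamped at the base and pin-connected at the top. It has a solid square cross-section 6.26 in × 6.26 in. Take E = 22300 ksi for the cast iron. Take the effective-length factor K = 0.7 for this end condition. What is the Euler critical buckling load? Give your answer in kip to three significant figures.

P_cr ≈ 1340 kip

I = a⁴/12 = 6.26⁴/12 = 128.0 in⁴
Effective length L_e = K·L = 0.7 × 207 = 144.9 in
P_cr = π²EI / L_e² = π² × 22300×10³ × 128.0 / 144.9² = 1.341×10^6 lb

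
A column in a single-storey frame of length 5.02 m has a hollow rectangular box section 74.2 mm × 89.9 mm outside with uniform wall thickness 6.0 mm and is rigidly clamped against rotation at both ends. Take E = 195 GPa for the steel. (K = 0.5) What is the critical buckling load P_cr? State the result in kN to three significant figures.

Inner dimensions: h_i = 89.9 − 2×6.0 = 77.90 mm, b_i = 74.2 − 2×6.0 = 62.20 mm
Weak-axis I_min = (h_o·b_o³ − h_i·b_i³)/12 with b_o = 74.2, b_i = 62.20 mm (shorter outer/inner sides).
I_min = (89.9×74.2³ − 77.90×62.20³)/12 = 1.498×10^6 mm⁴
I = 1.498×10^6 mm⁴ = 1.498×10^-6 m⁴
Effective length L_e = K·L = 0.5 × 5.02 = 2.510 m
P_cr = π²EI / L_e² = π² × 195×10⁹ × 1.498×10^-6 / 2.510² = 4.577×10^5 N

P_cr ≈ 458 kN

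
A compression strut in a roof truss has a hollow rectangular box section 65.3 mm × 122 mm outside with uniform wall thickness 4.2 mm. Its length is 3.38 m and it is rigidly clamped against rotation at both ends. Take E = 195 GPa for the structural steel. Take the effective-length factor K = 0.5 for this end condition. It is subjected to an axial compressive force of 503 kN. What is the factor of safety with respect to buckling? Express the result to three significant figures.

n ≈ 1.46

Inner dimensions: h_i = 122 − 2×4.2 = 113.6 mm, b_i = 65.3 − 2×4.2 = 56.90 mm
Weak-axis I_min = (h_o·b_o³ − h_i·b_i³)/12 with b_o = 65.3, b_i = 56.90 mm (shorter outer/inner sides).
I_min = (122×65.3³ − 113.6×56.90³)/12 = 1.087×10^6 mm⁴
I = 1.087×10^6 mm⁴ = 1.087×10^-6 m⁴
Effective length L_e = K·L = 0.5 × 3.38 = 1.690 m
P_cr = π²EI / L_e² = π² × 195×10⁹ × 1.087×10^-6 / 1.690² = 7.324×10^5 N
Factor of safety n = P_cr / P = 732.41 / 503 = 1.46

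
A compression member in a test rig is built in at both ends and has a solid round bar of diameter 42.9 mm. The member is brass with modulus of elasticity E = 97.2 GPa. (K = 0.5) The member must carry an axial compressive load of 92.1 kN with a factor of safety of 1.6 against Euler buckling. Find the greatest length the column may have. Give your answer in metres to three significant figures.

I = πd⁴/64 = π×42.9⁴/64 = 1.663×10^5 mm⁴
I = 1.663×10^-7 m⁴
Required critical load P_cr = n·P = 1.6 × 92.1 = 147.4 kN = 1.474×10^5 N
From P_cr = π²EI/(K·L)²:  L = (1/K)·√(π²EI/P_cr) = (1/0.5)·√(π²×9.72×10^10×1.663×10^-7/1.474×10^5)
L = 2.08 m

L_max ≈ 2.08 m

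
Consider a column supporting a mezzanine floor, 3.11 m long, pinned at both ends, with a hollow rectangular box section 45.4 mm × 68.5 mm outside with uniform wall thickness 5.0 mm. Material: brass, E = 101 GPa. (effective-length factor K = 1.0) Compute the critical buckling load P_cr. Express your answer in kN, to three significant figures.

P_cr ≈ 32.8 kN

Inner dimensions: h_i = 68.5 − 2×5.0 = 58.50 mm, b_i = 45.4 − 2×5.0 = 35.40 mm
Weak-axis I_min = (h_o·b_o³ − h_i·b_i³)/12 with b_o = 45.4, b_i = 35.40 mm (shorter outer/inner sides).
I_min = (68.5×45.4³ − 58.50×35.40³)/12 = 3.179×10^5 mm⁴
I = 3.179×10^5 mm⁴ = 3.179×10^-7 m⁴
Effective length L_e = K·L = 1 × 3.11 = 3.110 m
P_cr = π²EI / L_e² = π² × 101×10⁹ × 3.179×10^-7 / 3.110² = 3.276×10^4 N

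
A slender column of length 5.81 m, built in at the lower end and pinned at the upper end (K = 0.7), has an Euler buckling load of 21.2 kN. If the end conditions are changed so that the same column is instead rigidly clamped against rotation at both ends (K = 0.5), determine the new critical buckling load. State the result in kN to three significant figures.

P_cr ∝ 1/K², so P_cr,new = P_cr,old × (K_old/K_new)² = 21.2 × (0.7/0.5)²
= 21.2 × 1.960 = 41.6 kN

P_cr ≈ 41.6 kN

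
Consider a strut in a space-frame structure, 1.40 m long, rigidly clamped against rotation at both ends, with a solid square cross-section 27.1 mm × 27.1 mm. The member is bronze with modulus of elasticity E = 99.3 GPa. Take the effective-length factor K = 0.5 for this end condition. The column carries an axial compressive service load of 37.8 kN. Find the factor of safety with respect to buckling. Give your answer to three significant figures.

I = a⁴/12 = 27.1⁴/12 = 4.495×10^4 mm⁴
I = 4.495×10^4 mm⁴ = 4.495×10^-8 m⁴
Effective length L_e = K·L = 0.5 × 1.40 = 0.7000 m
P_cr = π²EI / L_e² = π² × 99.3×10⁹ × 4.495×10^-8 / 0.7000² = 8.990×10^4 N
Factor of safety n = P_cr / P = 89.898 / 37.8 = 2.38

n ≈ 2.38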